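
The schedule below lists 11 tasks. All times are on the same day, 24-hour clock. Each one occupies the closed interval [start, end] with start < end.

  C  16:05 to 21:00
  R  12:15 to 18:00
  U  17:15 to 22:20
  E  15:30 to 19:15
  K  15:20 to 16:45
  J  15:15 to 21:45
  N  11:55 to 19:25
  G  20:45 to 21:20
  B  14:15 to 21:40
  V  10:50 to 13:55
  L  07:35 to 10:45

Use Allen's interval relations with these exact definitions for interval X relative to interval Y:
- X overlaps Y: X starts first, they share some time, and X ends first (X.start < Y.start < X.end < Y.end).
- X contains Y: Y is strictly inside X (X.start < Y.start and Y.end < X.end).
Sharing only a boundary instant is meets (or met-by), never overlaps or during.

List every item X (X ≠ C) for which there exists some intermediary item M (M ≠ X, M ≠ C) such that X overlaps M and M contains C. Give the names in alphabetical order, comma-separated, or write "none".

Target C = [16:05, 21:00].
Intermediaries M with M contains C: B, J.
Via B — items with X overlaps B: N, R.
Via J — items with X overlaps J: B, N, R.
Union: B, N, R.

B, N, R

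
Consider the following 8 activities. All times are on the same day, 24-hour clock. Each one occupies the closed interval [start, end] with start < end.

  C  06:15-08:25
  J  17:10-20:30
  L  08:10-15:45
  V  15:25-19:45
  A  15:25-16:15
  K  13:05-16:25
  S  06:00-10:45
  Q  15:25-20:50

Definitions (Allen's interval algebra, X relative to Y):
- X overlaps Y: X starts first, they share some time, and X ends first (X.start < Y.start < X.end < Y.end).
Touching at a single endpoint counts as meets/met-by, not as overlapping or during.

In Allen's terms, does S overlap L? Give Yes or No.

S = [06:00, 10:45], L = [08:10, 15:45].
Actual relation of S to L: overlaps.
Asked whether 'overlaps' holds → Yes.

Yes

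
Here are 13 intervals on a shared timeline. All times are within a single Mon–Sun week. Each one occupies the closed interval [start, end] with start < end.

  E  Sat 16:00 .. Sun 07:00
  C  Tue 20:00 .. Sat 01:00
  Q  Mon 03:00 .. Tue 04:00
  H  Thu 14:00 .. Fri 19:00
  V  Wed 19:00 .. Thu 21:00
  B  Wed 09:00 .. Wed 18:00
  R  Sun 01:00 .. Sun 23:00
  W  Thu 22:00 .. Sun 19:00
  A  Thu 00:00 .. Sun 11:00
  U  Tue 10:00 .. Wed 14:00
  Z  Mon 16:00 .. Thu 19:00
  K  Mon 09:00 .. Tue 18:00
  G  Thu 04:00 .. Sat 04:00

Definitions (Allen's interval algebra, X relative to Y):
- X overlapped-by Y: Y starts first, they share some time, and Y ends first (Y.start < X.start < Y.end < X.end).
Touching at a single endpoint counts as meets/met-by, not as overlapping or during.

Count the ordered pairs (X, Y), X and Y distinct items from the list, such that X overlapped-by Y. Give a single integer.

Checking all 156 ordered pairs for relation 'overlapped-by'; matching pairs in alphabetical order:
(A, C): A overlapped-by C ✓
(A, V): A overlapped-by V ✓
(A, Z): A overlapped-by Z ✓
(B, U): B overlapped-by U ✓
(C, U): C overlapped-by U ✓
(C, Z): C overlapped-by Z ✓
(G, C): G overlapped-by C ✓
(G, V): G overlapped-by V ✓
(G, Z): G overlapped-by Z ✓
(H, V): H overlapped-by V ✓
(H, Z): H overlapped-by Z ✓
(K, Q): K overlapped-by Q ✓
(R, A): R overlapped-by A ✓
(R, E): R overlapped-by E ✓
(R, W): R overlapped-by W ✓
(U, K): U overlapped-by K ✓
(V, Z): V overlapped-by Z ✓
(W, A): W overlapped-by A ✓
(W, C): W overlapped-by C ✓
(W, G): W overlapped-by G ✓
(W, H): W overlapped-by H ✓
(Z, K): Z overlapped-by K ✓
(Z, Q): Z overlapped-by Q ✓
Count: 23.

23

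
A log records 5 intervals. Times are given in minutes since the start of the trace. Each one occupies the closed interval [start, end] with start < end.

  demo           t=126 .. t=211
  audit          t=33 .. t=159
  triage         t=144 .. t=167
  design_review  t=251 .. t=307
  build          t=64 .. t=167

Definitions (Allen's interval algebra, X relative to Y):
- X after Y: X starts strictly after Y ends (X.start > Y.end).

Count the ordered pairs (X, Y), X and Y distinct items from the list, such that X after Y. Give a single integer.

Checking all 20 ordered pairs for relation 'after'; matching pairs in alphabetical order:
(design_review, audit): design_review after audit ✓
(design_review, build): design_review after build ✓
(design_review, demo): design_review after demo ✓
(design_review, triage): design_review after triage ✓
Count: 4.

4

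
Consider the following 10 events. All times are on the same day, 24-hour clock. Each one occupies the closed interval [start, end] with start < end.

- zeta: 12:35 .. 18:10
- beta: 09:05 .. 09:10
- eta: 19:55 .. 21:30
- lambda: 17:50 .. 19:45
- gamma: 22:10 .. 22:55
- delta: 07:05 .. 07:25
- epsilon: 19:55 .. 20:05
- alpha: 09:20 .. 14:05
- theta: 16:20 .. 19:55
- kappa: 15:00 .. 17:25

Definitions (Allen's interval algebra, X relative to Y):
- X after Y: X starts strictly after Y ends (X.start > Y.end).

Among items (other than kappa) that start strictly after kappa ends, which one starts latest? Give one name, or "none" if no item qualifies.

Target kappa = [15:00, 17:25].
alpha [09:20, 14:05] → before → excluded.
beta [09:05, 09:10] → before → excluded.
delta [07:05, 07:25] → before → excluded.
epsilon [19:55, 20:05] → after → candidate.
eta [19:55, 21:30] → after → candidate.
gamma [22:10, 22:55] → after → candidate.
lambda [17:50, 19:45] → after → candidate.
theta [16:20, 19:55] → overlapped-by → excluded.
zeta [12:35, 18:10] → contains → excluded.
Among candidates, latest start is 22:10 → gamma.

gamma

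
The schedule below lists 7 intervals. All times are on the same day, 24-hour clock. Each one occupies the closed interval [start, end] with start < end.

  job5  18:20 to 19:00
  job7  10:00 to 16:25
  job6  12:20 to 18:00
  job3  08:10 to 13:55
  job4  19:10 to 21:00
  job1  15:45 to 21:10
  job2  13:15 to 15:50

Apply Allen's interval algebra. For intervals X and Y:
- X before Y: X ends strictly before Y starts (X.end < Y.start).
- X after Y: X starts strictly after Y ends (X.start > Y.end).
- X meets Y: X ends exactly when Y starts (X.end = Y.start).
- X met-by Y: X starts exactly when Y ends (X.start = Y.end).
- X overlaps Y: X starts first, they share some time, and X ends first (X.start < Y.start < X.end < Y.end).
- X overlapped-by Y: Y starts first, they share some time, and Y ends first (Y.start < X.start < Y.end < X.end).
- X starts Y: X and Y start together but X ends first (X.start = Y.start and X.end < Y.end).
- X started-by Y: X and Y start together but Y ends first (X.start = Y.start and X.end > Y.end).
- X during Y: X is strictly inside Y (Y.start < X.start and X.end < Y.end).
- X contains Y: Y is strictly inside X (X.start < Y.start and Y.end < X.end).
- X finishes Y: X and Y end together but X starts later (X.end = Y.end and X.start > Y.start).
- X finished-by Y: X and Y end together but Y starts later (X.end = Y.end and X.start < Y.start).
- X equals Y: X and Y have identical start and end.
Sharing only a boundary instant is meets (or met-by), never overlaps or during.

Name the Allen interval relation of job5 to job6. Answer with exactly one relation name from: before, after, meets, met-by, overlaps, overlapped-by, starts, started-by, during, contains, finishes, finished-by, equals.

job5 = [18:20, 19:00]; job6 = [12:20, 18:00].
Compare endpoints: job5.start > job6.start, job5.start > job6.end, job5.end > job6.start, job5.end > job6.end.
That pattern is 'after'.

after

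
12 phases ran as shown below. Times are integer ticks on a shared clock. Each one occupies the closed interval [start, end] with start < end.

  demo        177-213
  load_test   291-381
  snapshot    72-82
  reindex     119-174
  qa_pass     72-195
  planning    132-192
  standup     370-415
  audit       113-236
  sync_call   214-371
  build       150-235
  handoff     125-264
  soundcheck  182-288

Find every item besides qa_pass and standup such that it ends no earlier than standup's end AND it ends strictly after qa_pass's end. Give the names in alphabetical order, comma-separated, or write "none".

Conditions: its end is no earlier than standup's end (X.end >= 415) AND its end is strictly after qa_pass's end (X.end > 195).
audit: end 236 >= 415? ✗; end 236 > 195? ✓ → no.
build: end 235 >= 415? ✗; end 235 > 195? ✓ → no.
demo: end 213 >= 415? ✗; end 213 > 195? ✓ → no.
handoff: end 264 >= 415? ✗; end 264 > 195? ✓ → no.
load_test: end 381 >= 415? ✗; end 381 > 195? ✓ → no.
planning: end 192 >= 415? ✗; end 192 > 195? ✗ → no.
reindex: end 174 >= 415? ✗; end 174 > 195? ✗ → no.
snapshot: end 82 >= 415? ✗; end 82 > 195? ✗ → no.
soundcheck: end 288 >= 415? ✗; end 288 > 195? ✓ → no.
sync_call: end 371 >= 415? ✗; end 371 > 195? ✓ → no.
Result: none.

none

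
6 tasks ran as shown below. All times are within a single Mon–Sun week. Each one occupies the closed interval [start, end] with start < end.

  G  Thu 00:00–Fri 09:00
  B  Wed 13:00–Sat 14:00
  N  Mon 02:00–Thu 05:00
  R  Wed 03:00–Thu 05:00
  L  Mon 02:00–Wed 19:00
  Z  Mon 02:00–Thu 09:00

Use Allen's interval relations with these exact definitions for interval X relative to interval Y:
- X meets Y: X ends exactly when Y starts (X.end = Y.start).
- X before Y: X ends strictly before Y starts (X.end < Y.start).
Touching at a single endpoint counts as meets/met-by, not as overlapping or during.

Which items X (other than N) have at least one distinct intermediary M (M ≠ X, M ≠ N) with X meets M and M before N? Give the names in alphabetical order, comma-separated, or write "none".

Target N = [Mon 02:00, Thu 05:00].
Intermediaries M with M before N: none.
Union: none.

none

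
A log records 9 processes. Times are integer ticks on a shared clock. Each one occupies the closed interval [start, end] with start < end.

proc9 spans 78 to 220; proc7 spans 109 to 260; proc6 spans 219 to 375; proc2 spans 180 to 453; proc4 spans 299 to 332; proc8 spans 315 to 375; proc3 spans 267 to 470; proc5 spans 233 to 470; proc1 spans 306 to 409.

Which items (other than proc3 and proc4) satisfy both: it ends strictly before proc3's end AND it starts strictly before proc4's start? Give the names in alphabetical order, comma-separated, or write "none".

Conditions: its end is strictly before proc3's end (X.end < 470) AND its start is strictly before proc4's start (X.start < 299).
proc1: end 409 < 470? ✓; start 306 < 299? ✗ → no.
proc2: end 453 < 470? ✓; start 180 < 299? ✓ → yes.
proc5: end 470 < 470? ✗; start 233 < 299? ✓ → no.
proc6: end 375 < 470? ✓; start 219 < 299? ✓ → yes.
proc7: end 260 < 470? ✓; start 109 < 299? ✓ → yes.
proc8: end 375 < 470? ✓; start 315 < 299? ✗ → no.
proc9: end 220 < 470? ✓; start 78 < 299? ✓ → yes.
Result: proc2, proc6, proc7, proc9.

proc2, proc6, proc7, proc9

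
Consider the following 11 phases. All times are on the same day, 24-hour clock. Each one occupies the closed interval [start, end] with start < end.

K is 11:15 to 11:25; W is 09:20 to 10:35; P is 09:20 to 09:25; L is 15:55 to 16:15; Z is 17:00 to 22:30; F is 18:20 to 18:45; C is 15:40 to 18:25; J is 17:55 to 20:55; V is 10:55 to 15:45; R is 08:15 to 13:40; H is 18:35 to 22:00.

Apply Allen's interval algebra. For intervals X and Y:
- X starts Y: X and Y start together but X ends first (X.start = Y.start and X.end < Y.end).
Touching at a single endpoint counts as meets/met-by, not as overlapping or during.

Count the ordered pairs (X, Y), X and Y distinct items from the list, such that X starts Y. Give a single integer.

Checking all 110 ordered pairs for relation 'starts'; matching pairs in alphabetical order:
(P, W): P starts W ✓
Count: 1.

1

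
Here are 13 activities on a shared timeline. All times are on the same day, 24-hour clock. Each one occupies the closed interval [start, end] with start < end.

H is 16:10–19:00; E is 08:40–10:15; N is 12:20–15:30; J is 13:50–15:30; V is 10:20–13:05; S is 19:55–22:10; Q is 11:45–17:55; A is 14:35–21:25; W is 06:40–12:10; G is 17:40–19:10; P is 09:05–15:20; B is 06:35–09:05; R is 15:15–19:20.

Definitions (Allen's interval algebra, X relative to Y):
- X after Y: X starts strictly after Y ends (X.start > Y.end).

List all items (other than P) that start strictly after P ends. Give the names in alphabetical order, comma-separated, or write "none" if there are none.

G, H, S

Target P = [09:05, 15:20].
A [14:35, 21:25] → overlapped-by → no.
B [06:35, 09:05] → meets → no.
E [08:40, 10:15] → overlaps → no.
G [17:40, 19:10] → after → yes.
H [16:10, 19:00] → after → yes.
J [13:50, 15:30] → overlapped-by → no.
N [12:20, 15:30] → overlapped-by → no.
Q [11:45, 17:55] → overlapped-by → no.
R [15:15, 19:20] → overlapped-by → no.
S [19:55, 22:10] → after → yes.
V [10:20, 13:05] → during → no.
W [06:40, 12:10] → overlaps → no.
Result: G, H, S.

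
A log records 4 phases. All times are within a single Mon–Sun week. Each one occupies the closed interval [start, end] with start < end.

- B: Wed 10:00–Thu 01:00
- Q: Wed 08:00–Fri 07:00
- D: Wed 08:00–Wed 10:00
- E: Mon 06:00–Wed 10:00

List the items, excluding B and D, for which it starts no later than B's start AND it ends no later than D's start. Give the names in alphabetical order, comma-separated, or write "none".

Conditions: its start is no later than B's start (X.start <= Wed 10:00) AND its end is no later than D's start (X.end <= Wed 08:00).
E: start Mon 06:00 <= Wed 10:00? ✓; end Wed 10:00 <= Wed 08:00? ✗ → no.
Q: start Wed 08:00 <= Wed 10:00? ✓; end Fri 07:00 <= Wed 08:00? ✗ → no.
Result: none.

none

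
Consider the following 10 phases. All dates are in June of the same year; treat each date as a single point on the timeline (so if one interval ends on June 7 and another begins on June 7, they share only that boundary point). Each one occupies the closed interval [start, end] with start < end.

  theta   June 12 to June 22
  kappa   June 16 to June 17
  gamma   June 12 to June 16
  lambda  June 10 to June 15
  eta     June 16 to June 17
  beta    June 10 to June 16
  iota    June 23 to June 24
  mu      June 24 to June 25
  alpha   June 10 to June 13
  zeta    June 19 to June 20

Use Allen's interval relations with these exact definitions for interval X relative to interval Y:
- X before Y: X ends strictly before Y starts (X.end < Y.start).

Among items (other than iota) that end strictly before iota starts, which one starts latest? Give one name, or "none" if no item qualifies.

zeta

Target iota = [June 23, June 24].
alpha [June 10, June 13] → before → candidate.
beta [June 10, June 16] → before → candidate.
eta [June 16, June 17] → before → candidate.
gamma [June 12, June 16] → before → candidate.
kappa [June 16, June 17] → before → candidate.
lambda [June 10, June 15] → before → candidate.
mu [June 24, June 25] → met-by → excluded.
theta [June 12, June 22] → before → candidate.
zeta [June 19, June 20] → before → candidate.
Among candidates, latest start is June 19 → zeta.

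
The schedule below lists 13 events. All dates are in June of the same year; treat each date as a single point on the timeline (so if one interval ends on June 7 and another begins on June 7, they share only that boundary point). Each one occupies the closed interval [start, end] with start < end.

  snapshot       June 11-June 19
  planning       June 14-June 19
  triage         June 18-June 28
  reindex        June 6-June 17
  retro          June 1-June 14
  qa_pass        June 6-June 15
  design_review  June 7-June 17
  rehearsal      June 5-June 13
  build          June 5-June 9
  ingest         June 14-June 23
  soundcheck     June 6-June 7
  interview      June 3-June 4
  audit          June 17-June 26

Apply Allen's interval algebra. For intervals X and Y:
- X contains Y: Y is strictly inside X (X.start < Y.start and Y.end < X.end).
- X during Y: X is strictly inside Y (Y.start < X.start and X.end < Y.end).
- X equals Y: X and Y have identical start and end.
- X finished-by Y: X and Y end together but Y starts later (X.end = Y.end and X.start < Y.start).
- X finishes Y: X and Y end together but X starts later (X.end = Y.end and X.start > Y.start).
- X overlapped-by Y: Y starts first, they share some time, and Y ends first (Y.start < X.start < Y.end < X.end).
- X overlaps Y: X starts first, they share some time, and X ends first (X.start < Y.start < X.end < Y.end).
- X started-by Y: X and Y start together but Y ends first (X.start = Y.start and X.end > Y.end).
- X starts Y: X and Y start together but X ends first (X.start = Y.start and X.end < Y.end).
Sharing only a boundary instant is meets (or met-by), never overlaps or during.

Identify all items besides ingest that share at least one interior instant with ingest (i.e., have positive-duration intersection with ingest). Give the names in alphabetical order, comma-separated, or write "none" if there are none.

audit, design_review, planning, qa_pass, reindex, snapshot, triage

Target ingest = [June 14, June 23].
audit [June 17, June 26] → overlapped-by → yes.
build [June 5, June 9] → before → no.
design_review [June 7, June 17] → overlaps → yes.
interview [June 3, June 4] → before → no.
planning [June 14, June 19] → starts → yes.
qa_pass [June 6, June 15] → overlaps → yes.
rehearsal [June 5, June 13] → before → no.
reindex [June 6, June 17] → overlaps → yes.
retro [June 1, June 14] → meets → no.
snapshot [June 11, June 19] → overlaps → yes.
soundcheck [June 6, June 7] → before → no.
triage [June 18, June 28] → overlapped-by → yes.
Result: audit, design_review, planning, qa_pass, reindex, snapshot, triage.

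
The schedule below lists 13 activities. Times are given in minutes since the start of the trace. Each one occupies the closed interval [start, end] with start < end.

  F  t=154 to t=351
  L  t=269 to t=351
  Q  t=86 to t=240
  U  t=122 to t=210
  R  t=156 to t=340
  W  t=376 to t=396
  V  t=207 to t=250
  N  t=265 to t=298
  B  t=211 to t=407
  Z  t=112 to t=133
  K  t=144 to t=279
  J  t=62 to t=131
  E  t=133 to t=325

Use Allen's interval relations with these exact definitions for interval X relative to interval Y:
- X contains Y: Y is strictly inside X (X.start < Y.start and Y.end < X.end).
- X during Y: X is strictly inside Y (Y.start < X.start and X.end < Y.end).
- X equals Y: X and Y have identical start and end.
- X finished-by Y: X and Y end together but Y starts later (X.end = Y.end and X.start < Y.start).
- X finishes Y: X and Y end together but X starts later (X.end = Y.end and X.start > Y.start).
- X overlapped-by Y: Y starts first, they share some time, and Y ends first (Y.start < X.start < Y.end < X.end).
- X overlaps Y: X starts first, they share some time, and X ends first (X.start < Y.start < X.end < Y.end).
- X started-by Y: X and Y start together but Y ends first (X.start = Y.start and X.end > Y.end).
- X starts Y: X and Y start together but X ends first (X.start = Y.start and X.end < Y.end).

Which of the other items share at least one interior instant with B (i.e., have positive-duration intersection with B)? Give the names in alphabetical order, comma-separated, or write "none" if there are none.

Target B = [t=211, t=407].
E [t=133, t=325] → overlaps → yes.
F [t=154, t=351] → overlaps → yes.
J [t=62, t=131] → before → no.
K [t=144, t=279] → overlaps → yes.
L [t=269, t=351] → during → yes.
N [t=265, t=298] → during → yes.
Q [t=86, t=240] → overlaps → yes.
R [t=156, t=340] → overlaps → yes.
U [t=122, t=210] → before → no.
V [t=207, t=250] → overlaps → yes.
W [t=376, t=396] → during → yes.
Z [t=112, t=133] → before → no.
Result: E, F, K, L, N, Q, R, V, W.

E, F, K, L, N, Q, R, V, W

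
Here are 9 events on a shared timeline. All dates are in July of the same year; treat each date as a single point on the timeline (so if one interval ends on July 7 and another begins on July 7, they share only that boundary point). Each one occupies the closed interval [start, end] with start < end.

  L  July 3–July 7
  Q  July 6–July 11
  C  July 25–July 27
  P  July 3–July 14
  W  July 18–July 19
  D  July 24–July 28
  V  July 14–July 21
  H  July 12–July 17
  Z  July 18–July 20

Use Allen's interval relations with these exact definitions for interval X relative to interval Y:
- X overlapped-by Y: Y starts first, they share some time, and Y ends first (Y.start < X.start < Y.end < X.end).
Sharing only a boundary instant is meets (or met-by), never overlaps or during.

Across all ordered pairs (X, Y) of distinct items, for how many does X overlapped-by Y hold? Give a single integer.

3

Checking all 72 ordered pairs for relation 'overlapped-by'; matching pairs in alphabetical order:
(H, P): H overlapped-by P ✓
(Q, L): Q overlapped-by L ✓
(V, H): V overlapped-by H ✓
Count: 3.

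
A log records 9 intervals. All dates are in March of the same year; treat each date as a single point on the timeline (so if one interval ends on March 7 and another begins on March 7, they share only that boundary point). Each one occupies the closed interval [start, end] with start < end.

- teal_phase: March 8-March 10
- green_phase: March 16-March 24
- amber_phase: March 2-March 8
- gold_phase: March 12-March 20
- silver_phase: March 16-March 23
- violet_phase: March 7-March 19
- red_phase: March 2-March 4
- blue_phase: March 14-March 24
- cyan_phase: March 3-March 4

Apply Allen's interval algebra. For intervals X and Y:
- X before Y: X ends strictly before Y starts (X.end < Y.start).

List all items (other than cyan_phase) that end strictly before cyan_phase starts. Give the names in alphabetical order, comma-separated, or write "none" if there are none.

none

Target cyan_phase = [March 3, March 4].
amber_phase [March 2, March 8] → contains → no.
blue_phase [March 14, March 24] → after → no.
gold_phase [March 12, March 20] → after → no.
green_phase [March 16, March 24] → after → no.
red_phase [March 2, March 4] → finished-by → no.
silver_phase [March 16, March 23] → after → no.
teal_phase [March 8, March 10] → after → no.
violet_phase [March 7, March 19] → after → no.
Result: none.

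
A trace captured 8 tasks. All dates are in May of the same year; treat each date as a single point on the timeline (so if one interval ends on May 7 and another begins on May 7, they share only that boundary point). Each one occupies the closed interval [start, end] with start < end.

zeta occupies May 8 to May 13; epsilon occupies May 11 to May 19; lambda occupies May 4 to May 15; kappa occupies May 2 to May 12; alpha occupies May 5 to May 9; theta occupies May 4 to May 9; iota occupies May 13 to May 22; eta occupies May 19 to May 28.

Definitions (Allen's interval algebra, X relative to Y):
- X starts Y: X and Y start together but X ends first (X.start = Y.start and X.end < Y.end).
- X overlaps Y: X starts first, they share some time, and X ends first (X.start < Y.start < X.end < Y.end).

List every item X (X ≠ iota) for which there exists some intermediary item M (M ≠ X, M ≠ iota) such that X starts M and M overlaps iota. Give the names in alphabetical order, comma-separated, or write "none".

Target iota = [May 13, May 22].
Intermediaries M with M overlaps iota: epsilon, lambda.
Via epsilon — items with X starts epsilon: none.
Via lambda — items with X starts lambda: theta.
Union: theta.

theta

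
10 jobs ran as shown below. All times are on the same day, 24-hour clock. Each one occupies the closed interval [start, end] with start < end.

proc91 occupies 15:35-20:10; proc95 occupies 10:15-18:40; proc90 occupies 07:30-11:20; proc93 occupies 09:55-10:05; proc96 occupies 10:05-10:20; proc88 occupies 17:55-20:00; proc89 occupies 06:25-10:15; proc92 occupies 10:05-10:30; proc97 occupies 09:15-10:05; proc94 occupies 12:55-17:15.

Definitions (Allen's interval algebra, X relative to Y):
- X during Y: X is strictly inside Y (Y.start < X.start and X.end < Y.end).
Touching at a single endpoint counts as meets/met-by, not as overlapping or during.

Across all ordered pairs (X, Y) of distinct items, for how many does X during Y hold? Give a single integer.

Checking all 90 ordered pairs for relation 'during'; matching pairs in alphabetical order:
(proc88, proc91): proc88 during proc91 ✓
(proc92, proc90): proc92 during proc90 ✓
(proc93, proc89): proc93 during proc89 ✓
(proc93, proc90): proc93 during proc90 ✓
(proc94, proc95): proc94 during proc95 ✓
(proc96, proc90): proc96 during proc90 ✓
(proc97, proc89): proc97 during proc89 ✓
(proc97, proc90): proc97 during proc90 ✓
Count: 8.

8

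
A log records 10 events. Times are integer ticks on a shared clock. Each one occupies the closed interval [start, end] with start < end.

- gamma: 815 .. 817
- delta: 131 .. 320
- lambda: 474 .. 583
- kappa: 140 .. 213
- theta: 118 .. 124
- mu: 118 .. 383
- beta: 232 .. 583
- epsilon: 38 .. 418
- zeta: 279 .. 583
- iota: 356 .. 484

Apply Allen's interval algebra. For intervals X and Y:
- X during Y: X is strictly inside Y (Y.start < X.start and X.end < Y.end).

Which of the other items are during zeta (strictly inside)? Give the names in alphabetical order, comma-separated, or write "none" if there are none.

iota

Target zeta = [279, 583].
beta [232, 583] → finished-by → no.
delta [131, 320] → overlaps → no.
epsilon [38, 418] → overlaps → no.
gamma [815, 817] → after → no.
iota [356, 484] → during → yes.
kappa [140, 213] → before → no.
lambda [474, 583] → finishes → no.
mu [118, 383] → overlaps → no.
theta [118, 124] → before → no.
Result: iota.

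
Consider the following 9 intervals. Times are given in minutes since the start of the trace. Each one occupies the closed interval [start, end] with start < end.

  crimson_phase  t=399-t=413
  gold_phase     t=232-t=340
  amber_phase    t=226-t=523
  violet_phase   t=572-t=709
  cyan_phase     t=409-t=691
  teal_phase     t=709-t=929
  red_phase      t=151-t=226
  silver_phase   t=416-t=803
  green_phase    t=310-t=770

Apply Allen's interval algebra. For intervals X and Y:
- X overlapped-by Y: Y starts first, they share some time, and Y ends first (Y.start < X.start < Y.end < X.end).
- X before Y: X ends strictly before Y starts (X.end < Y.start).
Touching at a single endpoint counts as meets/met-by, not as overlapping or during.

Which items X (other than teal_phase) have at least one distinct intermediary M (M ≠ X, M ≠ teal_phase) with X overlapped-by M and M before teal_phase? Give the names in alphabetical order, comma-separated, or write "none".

Target teal_phase = [t=709, t=929].
Intermediaries M with M before teal_phase: amber_phase, crimson_phase, cyan_phase, gold_phase, red_phase.
Via amber_phase — items with X overlapped-by amber_phase: cyan_phase, green_phase, silver_phase.
Via crimson_phase — items with X overlapped-by crimson_phase: cyan_phase.
Via cyan_phase — items with X overlapped-by cyan_phase: silver_phase, violet_phase.
Via gold_phase — items with X overlapped-by gold_phase: green_phase.
Via red_phase — items with X overlapped-by red_phase: none.
Union: cyan_phase, green_phase, silver_phase, violet_phase.

cyan_phase, green_phase, silver_phase, violet_phase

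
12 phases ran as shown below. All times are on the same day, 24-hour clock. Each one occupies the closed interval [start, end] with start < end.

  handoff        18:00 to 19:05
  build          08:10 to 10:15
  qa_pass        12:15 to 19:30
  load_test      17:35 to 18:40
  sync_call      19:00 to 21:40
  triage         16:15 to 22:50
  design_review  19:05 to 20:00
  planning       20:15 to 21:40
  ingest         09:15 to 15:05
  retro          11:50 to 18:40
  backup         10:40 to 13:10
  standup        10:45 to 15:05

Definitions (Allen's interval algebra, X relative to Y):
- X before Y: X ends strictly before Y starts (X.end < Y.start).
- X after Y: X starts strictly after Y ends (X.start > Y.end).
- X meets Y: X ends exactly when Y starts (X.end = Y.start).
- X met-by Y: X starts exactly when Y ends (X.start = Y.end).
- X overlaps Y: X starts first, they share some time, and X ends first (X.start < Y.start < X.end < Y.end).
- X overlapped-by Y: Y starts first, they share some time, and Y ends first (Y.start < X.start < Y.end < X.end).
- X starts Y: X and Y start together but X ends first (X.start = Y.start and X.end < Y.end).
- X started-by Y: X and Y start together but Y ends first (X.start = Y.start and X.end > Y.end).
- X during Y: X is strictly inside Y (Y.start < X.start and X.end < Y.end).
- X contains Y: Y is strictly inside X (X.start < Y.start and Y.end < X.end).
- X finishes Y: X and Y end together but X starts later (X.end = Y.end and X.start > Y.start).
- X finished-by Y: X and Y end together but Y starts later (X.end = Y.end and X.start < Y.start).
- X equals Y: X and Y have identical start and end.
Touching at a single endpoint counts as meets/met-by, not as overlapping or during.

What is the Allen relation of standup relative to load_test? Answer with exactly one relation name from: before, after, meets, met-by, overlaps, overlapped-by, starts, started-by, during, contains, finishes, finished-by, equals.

before

standup = [10:45, 15:05]; load_test = [17:35, 18:40].
Compare endpoints: standup.start < load_test.start, standup.start < load_test.end, standup.end < load_test.start, standup.end < load_test.end.
That pattern is 'before'.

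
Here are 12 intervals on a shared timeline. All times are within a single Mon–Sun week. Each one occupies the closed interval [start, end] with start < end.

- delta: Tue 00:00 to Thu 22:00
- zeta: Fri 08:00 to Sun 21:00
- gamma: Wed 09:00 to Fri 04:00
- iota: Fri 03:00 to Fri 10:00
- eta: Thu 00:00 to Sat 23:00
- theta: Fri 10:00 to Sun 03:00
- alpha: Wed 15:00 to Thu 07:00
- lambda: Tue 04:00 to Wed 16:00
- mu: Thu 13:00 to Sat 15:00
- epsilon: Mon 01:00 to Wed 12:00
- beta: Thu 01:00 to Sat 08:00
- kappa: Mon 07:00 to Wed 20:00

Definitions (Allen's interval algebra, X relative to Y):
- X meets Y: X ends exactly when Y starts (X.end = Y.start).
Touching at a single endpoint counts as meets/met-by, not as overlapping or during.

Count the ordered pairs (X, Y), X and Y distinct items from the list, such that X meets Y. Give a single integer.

1

Checking all 132 ordered pairs for relation 'meets'; matching pairs in alphabetical order:
(iota, theta): iota meets theta ✓
Count: 1.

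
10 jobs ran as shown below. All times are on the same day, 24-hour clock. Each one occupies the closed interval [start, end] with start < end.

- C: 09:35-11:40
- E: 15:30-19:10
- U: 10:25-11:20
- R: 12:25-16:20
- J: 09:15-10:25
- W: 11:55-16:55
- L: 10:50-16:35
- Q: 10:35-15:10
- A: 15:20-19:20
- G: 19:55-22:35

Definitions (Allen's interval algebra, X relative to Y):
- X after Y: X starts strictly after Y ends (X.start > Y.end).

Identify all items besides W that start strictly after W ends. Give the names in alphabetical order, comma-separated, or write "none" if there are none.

Target W = [11:55, 16:55].
A [15:20, 19:20] → overlapped-by → no.
C [09:35, 11:40] → before → no.
E [15:30, 19:10] → overlapped-by → no.
G [19:55, 22:35] → after → yes.
J [09:15, 10:25] → before → no.
L [10:50, 16:35] → overlaps → no.
Q [10:35, 15:10] → overlaps → no.
R [12:25, 16:20] → during → no.
U [10:25, 11:20] → before → no.
Result: G.

G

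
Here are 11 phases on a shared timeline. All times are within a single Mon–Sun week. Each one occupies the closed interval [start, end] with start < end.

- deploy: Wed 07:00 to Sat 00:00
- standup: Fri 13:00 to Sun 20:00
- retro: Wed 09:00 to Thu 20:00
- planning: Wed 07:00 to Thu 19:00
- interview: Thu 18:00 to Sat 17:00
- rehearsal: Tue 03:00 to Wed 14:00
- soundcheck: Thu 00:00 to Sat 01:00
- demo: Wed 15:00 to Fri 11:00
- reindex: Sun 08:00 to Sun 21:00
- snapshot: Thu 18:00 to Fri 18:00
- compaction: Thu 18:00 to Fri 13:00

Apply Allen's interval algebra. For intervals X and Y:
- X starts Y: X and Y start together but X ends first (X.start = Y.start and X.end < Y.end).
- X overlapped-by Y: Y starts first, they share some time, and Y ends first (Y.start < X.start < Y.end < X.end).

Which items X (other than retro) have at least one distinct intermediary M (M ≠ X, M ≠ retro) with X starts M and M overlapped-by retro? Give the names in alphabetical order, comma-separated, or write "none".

compaction, snapshot

Target retro = [Wed 09:00, Thu 20:00].
Intermediaries M with M overlapped-by retro: compaction, demo, interview, snapshot, soundcheck.
Via compaction — items with X starts compaction: none.
Via demo — items with X starts demo: none.
Via interview — items with X starts interview: compaction, snapshot.
Via snapshot — items with X starts snapshot: compaction.
Via soundcheck — items with X starts soundcheck: none.
Union: compaction, snapshot.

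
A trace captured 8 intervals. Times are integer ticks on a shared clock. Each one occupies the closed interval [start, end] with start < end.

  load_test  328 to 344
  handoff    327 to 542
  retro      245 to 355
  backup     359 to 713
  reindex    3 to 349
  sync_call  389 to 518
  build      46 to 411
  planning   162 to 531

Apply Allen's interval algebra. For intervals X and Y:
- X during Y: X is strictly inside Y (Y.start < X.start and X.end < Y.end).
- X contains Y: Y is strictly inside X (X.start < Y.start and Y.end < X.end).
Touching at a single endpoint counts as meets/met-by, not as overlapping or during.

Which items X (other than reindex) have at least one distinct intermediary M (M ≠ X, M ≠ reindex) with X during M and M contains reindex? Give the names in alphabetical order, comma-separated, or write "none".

none

Target reindex = [3, 349].
Intermediaries M with M contains reindex: none.
Union: none.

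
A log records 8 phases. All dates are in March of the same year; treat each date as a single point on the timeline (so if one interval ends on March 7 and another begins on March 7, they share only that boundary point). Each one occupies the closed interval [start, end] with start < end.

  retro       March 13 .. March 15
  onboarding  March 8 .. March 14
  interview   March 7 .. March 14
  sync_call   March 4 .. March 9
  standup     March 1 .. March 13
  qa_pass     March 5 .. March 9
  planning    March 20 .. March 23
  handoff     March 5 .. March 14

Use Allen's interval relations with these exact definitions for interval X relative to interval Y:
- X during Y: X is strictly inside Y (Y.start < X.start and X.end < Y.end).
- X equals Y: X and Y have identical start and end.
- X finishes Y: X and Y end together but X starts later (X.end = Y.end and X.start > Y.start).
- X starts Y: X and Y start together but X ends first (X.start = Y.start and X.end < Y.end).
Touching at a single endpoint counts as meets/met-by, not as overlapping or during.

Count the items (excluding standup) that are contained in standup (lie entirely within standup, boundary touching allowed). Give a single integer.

Target standup = [March 1, March 13].
handoff [March 5, March 14] → overlapped-by → no.
interview [March 7, March 14] → overlapped-by → no.
onboarding [March 8, March 14] → overlapped-by → no.
planning [March 20, March 23] → after → no.
qa_pass [March 5, March 9] → during → counts.
retro [March 13, March 15] → met-by → no.
sync_call [March 4, March 9] → during → counts.
Total: 2.

2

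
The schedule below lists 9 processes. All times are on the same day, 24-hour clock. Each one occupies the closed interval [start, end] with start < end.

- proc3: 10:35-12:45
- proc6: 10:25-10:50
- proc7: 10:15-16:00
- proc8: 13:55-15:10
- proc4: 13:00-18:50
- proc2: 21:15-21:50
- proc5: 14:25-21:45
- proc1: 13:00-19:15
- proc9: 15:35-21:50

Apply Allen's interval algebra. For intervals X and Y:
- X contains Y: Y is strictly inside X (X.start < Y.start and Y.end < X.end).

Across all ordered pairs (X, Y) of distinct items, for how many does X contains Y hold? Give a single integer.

Checking all 72 ordered pairs for relation 'contains'; matching pairs in alphabetical order:
(proc1, proc8): proc1 contains proc8 ✓
(proc4, proc8): proc4 contains proc8 ✓
(proc7, proc3): proc7 contains proc3 ✓
(proc7, proc6): proc7 contains proc6 ✓
(proc7, proc8): proc7 contains proc8 ✓
Count: 5.

5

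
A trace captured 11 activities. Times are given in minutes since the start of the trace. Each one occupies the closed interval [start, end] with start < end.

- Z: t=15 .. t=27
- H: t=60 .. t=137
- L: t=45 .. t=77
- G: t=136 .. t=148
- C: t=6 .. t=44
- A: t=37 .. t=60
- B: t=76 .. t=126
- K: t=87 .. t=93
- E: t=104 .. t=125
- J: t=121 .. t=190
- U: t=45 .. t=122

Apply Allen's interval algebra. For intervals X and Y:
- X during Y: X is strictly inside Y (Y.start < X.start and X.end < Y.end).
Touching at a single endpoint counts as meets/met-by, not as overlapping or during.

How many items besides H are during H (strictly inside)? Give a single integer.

3

Target H = [t=60, t=137].
A [t=37, t=60] → meets → no.
B [t=76, t=126] → during → counts.
C [t=6, t=44] → before → no.
E [t=104, t=125] → during → counts.
G [t=136, t=148] → overlapped-by → no.
J [t=121, t=190] → overlapped-by → no.
K [t=87, t=93] → during → counts.
L [t=45, t=77] → overlaps → no.
U [t=45, t=122] → overlaps → no.
Z [t=15, t=27] → before → no.
Total: 3.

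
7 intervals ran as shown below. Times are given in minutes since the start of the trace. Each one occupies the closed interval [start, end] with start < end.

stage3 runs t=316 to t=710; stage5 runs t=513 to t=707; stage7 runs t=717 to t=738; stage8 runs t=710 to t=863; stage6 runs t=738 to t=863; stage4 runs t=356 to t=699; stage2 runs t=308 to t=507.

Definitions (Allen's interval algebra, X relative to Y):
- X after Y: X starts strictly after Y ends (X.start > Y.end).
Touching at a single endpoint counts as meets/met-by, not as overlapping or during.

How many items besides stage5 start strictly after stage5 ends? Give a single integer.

3

Target stage5 = [t=513, t=707].
stage2 [t=308, t=507] → before → no.
stage3 [t=316, t=710] → contains → no.
stage4 [t=356, t=699] → overlaps → no.
stage6 [t=738, t=863] → after → counts.
stage7 [t=717, t=738] → after → counts.
stage8 [t=710, t=863] → after → counts.
Total: 3.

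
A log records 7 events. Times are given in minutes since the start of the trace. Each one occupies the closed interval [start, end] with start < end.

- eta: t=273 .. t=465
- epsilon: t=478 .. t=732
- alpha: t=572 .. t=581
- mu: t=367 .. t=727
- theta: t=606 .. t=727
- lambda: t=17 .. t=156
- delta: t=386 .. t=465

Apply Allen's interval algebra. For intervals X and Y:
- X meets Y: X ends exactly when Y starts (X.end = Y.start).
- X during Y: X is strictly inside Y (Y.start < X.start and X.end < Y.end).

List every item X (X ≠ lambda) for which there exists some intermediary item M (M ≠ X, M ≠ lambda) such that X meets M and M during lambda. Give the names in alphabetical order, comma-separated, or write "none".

Target lambda = [t=17, t=156].
Intermediaries M with M during lambda: none.
Union: none.

none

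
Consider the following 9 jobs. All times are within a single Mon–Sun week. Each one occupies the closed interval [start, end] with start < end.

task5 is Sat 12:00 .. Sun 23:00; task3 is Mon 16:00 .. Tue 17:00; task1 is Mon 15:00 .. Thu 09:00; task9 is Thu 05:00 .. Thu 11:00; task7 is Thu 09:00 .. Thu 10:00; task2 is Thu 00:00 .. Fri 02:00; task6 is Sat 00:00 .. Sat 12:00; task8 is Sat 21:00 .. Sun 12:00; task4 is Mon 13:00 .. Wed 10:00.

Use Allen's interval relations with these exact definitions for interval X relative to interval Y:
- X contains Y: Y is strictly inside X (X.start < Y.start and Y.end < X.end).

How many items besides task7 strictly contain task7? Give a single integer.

Target task7 = [Thu 09:00, Thu 10:00].
task1 [Mon 15:00, Thu 09:00] → meets → no.
task2 [Thu 00:00, Fri 02:00] → contains → counts.
task3 [Mon 16:00, Tue 17:00] → before → no.
task4 [Mon 13:00, Wed 10:00] → before → no.
task5 [Sat 12:00, Sun 23:00] → after → no.
task6 [Sat 00:00, Sat 12:00] → after → no.
task8 [Sat 21:00, Sun 12:00] → after → no.
task9 [Thu 05:00, Thu 11:00] → contains → counts.
Total: 2.

2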